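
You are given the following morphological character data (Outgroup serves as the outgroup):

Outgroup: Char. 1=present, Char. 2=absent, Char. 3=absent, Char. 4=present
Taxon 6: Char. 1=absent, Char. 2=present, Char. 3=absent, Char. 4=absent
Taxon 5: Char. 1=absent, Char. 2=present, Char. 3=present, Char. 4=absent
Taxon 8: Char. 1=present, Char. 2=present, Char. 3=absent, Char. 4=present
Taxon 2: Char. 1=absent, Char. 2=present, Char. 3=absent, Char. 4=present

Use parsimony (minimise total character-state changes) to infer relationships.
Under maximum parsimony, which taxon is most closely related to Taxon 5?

Character polarity is set by the outgroup: the derived state is whichever differs from the outgroup's state, so for Char. 1, Char. 4 the derived state is 'absent', and for the remaining characters it is 'present'.
Char. 1 (derived state 'absent') is shared by Taxon 2, Taxon 5, and Taxon 6 — a synapomorphy uniting that clade.
All ingroup taxa share the derived state 'present' for Char. 2; it defines the ingroup but does not resolve relationships within it.
Char. 3: derived state 'present' in Taxon 5 only — an autapomorphy, so it tells us nothing about relationships among taxa.
Char. 4: derived state 'absent' in Taxon 5 and Taxon 6 only — synapomorphy for {Taxon 5, Taxon 6}.
Most parsimonious ingroup topology: ((Taxon 2,(Taxon 6,Taxon 5)),Taxon 8).
Taxon 5 and Taxon 6 form a cherry on this tree, so they are sister taxa.

Taxon 6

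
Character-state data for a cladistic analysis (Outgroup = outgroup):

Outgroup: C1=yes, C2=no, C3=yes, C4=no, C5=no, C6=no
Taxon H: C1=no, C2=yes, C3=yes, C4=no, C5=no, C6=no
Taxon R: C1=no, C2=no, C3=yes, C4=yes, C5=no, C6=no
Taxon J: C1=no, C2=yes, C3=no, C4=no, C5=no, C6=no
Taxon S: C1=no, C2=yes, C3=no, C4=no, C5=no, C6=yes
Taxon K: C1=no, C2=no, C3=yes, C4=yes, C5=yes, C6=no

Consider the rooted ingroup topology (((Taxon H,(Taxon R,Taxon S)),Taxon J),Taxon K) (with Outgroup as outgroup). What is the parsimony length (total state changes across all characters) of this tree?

9

Map each character onto (((Taxon H,(Taxon R,Taxon S)),Taxon J),Taxon K) (rooted by Outgroup) and count the minimum state changes it requires (Fitch parsimony):
C1: 1; C2: 2; C3: 2; C4: 2; C5: 1; C6: 1.
Total tree length = 9.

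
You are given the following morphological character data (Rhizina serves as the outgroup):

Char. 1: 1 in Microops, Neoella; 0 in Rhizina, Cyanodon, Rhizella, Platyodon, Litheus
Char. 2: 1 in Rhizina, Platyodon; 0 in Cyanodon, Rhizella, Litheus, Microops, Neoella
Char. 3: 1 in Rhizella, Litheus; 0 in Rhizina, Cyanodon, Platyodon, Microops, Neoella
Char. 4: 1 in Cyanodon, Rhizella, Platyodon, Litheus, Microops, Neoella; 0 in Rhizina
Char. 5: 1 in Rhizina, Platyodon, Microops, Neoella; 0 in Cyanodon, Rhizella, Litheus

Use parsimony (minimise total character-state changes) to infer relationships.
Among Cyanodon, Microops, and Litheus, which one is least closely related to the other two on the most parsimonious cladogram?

Character polarity is set by the outgroup: the derived state is whichever differs from the outgroup's state, so for Char. 2, Char. 5 the derived state is '0', and for the remaining characters it is '1'.
Only Microops and Neoella show the derived state '1' for Char. 1, supporting them as a clade.
Char. 2: derived state '0' in Cyanodon, Litheus, Microops, Neoella, and Rhizella only — synapomorphy for {Cyanodon, Litheus, Microops, Neoella, Rhizella}.
Char. 3 (derived state '1') is shared by Litheus and Rhizella — a synapomorphy uniting that clade.
All ingroup taxa share the derived state '1' for Char. 4; it defines the ingroup but does not resolve relationships within it.
Only Cyanodon, Litheus, and Rhizella show the derived state '0' for Char. 5, supporting them as a clade.
Most parsimonious ingroup topology: (((Cyanodon,(Rhizella,Litheus)),(Microops,Neoella)),Platyodon).
Cyanodon and Litheus share a more recent common ancestor with each other than either does with Microops, so Microops is the least closely related of the three.

Microops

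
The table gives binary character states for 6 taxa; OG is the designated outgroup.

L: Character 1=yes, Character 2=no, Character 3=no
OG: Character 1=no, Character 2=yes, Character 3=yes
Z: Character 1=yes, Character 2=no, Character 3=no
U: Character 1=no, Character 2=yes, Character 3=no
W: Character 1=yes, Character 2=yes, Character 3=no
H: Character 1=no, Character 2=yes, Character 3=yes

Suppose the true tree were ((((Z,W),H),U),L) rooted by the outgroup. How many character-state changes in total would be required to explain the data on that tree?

6

Map each character onto ((((Z,W),H),U),L) (rooted by OG) and count the minimum state changes it requires (Fitch parsimony):
Character 1: 2; Character 2: 2; Character 3: 2.
Total tree length = 6.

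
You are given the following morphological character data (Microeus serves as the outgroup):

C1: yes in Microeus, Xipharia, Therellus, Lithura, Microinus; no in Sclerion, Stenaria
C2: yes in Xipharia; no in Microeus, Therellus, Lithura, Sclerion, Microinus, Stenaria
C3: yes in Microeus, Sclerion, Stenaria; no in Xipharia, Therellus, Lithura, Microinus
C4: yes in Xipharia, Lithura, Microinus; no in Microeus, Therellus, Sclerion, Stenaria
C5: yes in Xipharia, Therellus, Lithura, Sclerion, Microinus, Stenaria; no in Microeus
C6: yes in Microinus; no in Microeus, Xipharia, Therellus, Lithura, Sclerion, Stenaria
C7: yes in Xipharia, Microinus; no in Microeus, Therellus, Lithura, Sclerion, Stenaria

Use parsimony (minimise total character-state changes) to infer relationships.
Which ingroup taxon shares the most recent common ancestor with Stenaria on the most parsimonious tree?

Sclerion

Character polarity is set by the outgroup: the derived state is whichever differs from the outgroup's state, so for C1, C3 the derived state is 'no', and for the remaining characters it is 'yes'.
C1 (derived state 'no') is shared by Sclerion and Stenaria — a synapomorphy uniting that clade.
C2 (derived state 'yes') is unique to Xipharia (autapomorphy; uninformative for grouping).
C3 (derived state 'no') is shared by Lithura, Microinus, Therellus, and Xipharia — a synapomorphy uniting that clade.
C4 (derived state 'yes') is shared by Lithura, Microinus, and Xipharia — a synapomorphy uniting that clade.
C5 (derived state 'yes') is shared by all ingroup taxa — unites the whole ingroup.
C6 (derived state 'yes') is unique to Microinus (autapomorphy; uninformative for grouping).
Only Microinus and Xipharia show the derived state 'yes' for C7, supporting them as a clade.
Most parsimonious ingroup topology: ((((Xipharia,Microinus),Lithura),Therellus),(Sclerion,Stenaria)).
Stenaria and Sclerion form a cherry on this tree, so they are sister taxa.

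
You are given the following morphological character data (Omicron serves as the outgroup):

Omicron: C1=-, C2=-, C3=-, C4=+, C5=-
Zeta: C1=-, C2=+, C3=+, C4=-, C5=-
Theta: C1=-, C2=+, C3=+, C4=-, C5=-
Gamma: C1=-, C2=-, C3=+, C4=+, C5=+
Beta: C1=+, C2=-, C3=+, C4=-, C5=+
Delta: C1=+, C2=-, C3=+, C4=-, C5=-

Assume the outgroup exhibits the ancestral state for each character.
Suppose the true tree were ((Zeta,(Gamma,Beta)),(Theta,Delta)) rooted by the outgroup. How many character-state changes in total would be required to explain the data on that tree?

Map each character onto ((Zeta,(Gamma,Beta)),(Theta,Delta)) (rooted by Omicron) and count the minimum state changes it requires (Fitch parsimony):
C1: 2; C2: 2; C3: 1; C4: 2; C5: 1.
Total tree length = 8.

8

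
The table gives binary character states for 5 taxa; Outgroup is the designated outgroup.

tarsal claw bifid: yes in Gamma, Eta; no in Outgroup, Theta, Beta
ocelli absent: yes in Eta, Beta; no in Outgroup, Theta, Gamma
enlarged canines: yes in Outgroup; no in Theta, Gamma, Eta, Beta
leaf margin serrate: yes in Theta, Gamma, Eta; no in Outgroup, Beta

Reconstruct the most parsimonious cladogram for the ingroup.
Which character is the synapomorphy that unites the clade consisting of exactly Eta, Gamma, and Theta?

leaf margin serrate

Character polarity is set by the outgroup: the derived state is whichever differs from the outgroup's state, so for enlarged canines the derived state is 'no', and for the remaining characters it is 'yes'.
tarsal claw bifid: derived state 'yes' in Eta and Gamma only — synapomorphy for {Eta, Gamma}.
ocelli absent groups Beta and Eta, which is incompatible with the clades supported by the remaining characters; treating it as convergent (homoplasy) costs fewer steps than any alternative tree.
All ingroup taxa share the derived state 'no' for enlarged canines; it defines the ingroup but does not resolve relationships within it.
leaf margin serrate: derived state 'yes' in Eta, Gamma, and Theta only — synapomorphy for {Eta, Gamma, Theta}.
Most parsimonious ingroup topology: ((Theta,(Gamma,Eta)),Beta).
The clade {Eta, Gamma, Theta} is supported by leaf margin serrate: its derived state 'yes' occurs in exactly those taxa and in no other taxon (including the outgroup).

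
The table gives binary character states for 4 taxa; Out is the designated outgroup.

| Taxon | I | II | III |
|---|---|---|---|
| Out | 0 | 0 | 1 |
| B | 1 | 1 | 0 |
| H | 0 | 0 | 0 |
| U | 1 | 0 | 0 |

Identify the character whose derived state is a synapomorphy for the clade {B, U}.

Character polarity is set by the outgroup: the derived state is whichever differs from the outgroup's state, so for III the derived state is '0', and for the remaining characters it is '1'.
I: derived state '1' in B and U only — synapomorphy for {B, U}.
II (derived state '1') is unique to B (autapomorphy; uninformative for grouping).
All ingroup taxa share the derived state '0' for III; it defines the ingroup but does not resolve relationships within it.
Most parsimonious ingroup topology: ((B,U),H).
The clade {B, U} is supported by I: its derived state '1' occurs in exactly those taxa and in no other taxon (including the outgroup).

I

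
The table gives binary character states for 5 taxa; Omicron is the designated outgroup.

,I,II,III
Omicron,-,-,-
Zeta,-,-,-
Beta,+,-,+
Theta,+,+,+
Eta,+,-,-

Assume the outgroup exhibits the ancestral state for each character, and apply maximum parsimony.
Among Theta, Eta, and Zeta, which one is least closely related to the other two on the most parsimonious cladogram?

The outgroup has state '-' for every character, so '+' is the derived state throughout.
I: derived state '+' in Beta, Eta, and Theta only — synapomorphy for {Beta, Eta, Theta}.
II (derived state '+') is unique to Theta (autapomorphy; uninformative for grouping).
III: derived state '+' in Beta and Theta only — synapomorphy for {Beta, Theta}.
Most parsimonious ingroup topology: (Zeta,((Beta,Theta),Eta)).
Theta and Eta share a more recent common ancestor with each other than either does with Zeta, so Zeta is the least closely related of the three.

Zeta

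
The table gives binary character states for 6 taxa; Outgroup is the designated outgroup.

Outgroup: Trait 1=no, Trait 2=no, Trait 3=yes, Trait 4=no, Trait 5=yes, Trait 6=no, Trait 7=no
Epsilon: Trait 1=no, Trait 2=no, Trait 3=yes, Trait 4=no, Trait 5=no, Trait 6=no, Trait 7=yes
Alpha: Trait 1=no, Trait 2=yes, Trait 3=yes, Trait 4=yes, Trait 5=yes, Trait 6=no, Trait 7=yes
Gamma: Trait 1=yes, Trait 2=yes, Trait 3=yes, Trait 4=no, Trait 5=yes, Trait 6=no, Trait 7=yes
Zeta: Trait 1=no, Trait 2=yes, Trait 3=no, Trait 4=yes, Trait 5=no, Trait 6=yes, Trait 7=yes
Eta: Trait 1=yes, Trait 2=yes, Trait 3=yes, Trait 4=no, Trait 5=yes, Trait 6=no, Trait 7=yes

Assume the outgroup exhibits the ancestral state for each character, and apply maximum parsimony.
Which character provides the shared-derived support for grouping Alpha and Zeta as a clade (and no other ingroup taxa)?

Trait 4

Character polarity is set by the outgroup: the derived state is whichever differs from the outgroup's state, so for Trait 3, Trait 5 the derived state is 'no', and for the remaining characters it is 'yes'.
Trait 1: derived state 'yes' in Eta and Gamma only — synapomorphy for {Eta, Gamma}.
Trait 2 (derived state 'yes') is shared by Alpha, Eta, Gamma, and Zeta — a synapomorphy uniting that clade.
Trait 3: derived state 'no' in Zeta only — an autapomorphy, so it tells us nothing about relationships among taxa.
Only Alpha and Zeta show the derived state 'yes' for Trait 4, supporting them as a clade.
Trait 5 (state 'no') occurs in Epsilon and Zeta but conflicts with the nesting implied by the other characters — most parsimoniously interpreted as homoplasy.
Trait 6: derived state 'yes' in Zeta only — an autapomorphy, so it tells us nothing about relationships among taxa.
Trait 7 (derived state 'yes') is shared by all ingroup taxa — unites the whole ingroup.
Most parsimonious ingroup topology: (Epsilon,((Alpha,Zeta),(Gamma,Eta))).
The clade {Alpha, Zeta} is supported by Trait 4: its derived state 'yes' occurs in exactly those taxa and in no other taxon (including the outgroup).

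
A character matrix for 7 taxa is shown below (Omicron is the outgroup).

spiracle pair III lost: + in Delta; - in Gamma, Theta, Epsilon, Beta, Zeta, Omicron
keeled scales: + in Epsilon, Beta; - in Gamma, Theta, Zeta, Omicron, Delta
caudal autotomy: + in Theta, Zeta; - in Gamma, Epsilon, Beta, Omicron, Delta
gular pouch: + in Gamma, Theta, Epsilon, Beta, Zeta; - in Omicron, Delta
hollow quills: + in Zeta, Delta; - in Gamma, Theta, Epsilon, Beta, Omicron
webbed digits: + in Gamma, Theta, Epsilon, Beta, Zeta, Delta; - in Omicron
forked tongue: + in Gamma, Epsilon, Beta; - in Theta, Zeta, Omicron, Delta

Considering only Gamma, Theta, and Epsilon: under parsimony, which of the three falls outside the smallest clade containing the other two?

The outgroup has state '-' for every character, so '+' is the derived state throughout.
spiracle pair III lost: derived state '+' in Delta only — an autapomorphy, so it tells us nothing about relationships among taxa.
keeled scales (derived state '+') is shared by Beta and Epsilon — a synapomorphy uniting that clade.
caudal autotomy (derived state '+') is shared by Theta and Zeta — a synapomorphy uniting that clade.
Only Beta, Epsilon, Gamma, Theta, and Zeta show the derived state '+' for gular pouch, supporting them as a clade.
hollow quills (state '+') occurs in Delta and Zeta but conflicts with the nesting implied by the other characters — most parsimoniously interpreted as homoplasy.
All ingroup taxa share the derived state '+' for webbed digits; it defines the ingroup but does not resolve relationships within it.
Only Beta, Epsilon, and Gamma show the derived state '+' for forked tongue, supporting them as a clade.
Most parsimonious ingroup topology: (((Theta,Zeta),((Epsilon,Beta),Gamma)),Delta).
Epsilon and Gamma share a more recent common ancestor with each other than either does with Theta, so Theta is the least closely related of the three.

Theta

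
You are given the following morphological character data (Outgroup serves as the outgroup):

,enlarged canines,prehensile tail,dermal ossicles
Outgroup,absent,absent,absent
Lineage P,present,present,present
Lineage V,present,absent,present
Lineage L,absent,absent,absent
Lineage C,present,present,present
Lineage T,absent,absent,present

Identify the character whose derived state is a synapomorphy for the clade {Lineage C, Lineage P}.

The outgroup has state 'absent' for every character, so 'present' is the derived state throughout.
enlarged canines: derived state 'present' in Lineage C, Lineage P, and Lineage V only — synapomorphy for {Lineage C, Lineage P, Lineage V}.
prehensile tail (derived state 'present') is shared by Lineage C and Lineage P — a synapomorphy uniting that clade.
Only Lineage C, Lineage P, Lineage T, and Lineage V show the derived state 'present' for dermal ossicles, supporting them as a clade.
Most parsimonious ingroup topology: ((((Lineage P,Lineage C),Lineage V),Lineage T),Lineage L).
The clade {Lineage C, Lineage P} is supported by prehensile tail: its derived state 'present' occurs in exactly those taxa and in no other taxon (including the outgroup).

prehensile tail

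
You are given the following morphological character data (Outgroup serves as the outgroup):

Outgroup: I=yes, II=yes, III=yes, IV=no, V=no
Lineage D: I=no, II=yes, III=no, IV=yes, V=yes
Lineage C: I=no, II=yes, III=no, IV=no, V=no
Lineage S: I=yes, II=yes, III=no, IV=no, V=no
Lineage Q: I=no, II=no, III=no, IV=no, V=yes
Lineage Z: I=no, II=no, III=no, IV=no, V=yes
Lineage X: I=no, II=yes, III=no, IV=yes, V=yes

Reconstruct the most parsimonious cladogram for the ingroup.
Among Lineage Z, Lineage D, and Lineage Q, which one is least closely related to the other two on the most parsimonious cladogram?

Character polarity is set by the outgroup: the derived state is whichever differs from the outgroup's state, so for I, II, III the derived state is 'no', and for the remaining characters it is 'yes'.
I (derived state 'no') is shared by Lineage C, Lineage D, Lineage Q, Lineage X, and Lineage Z — a synapomorphy uniting that clade.
II (derived state 'no') is shared by Lineage Q and Lineage Z — a synapomorphy uniting that clade.
All ingroup taxa share the derived state 'no' for III; it defines the ingroup but does not resolve relationships within it.
Only Lineage D and Lineage X show the derived state 'yes' for IV, supporting them as a clade.
V (derived state 'yes') is shared by Lineage D, Lineage Q, Lineage X, and Lineage Z — a synapomorphy uniting that clade.
Most parsimonious ingroup topology: ((((Lineage D,Lineage X),(Lineage Q,Lineage Z)),Lineage C),Lineage S).
Lineage Z and Lineage Q share a more recent common ancestor with each other than either does with Lineage D, so Lineage D is the least closely related of the three.

Lineage D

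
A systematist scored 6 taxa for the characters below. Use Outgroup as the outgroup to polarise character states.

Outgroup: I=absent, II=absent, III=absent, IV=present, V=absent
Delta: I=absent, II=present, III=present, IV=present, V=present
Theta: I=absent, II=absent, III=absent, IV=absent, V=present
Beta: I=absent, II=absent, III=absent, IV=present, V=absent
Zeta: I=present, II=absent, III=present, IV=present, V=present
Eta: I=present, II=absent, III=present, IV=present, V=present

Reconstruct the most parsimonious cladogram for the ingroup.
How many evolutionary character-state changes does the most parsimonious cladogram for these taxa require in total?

Character polarity is set by the outgroup: the derived state is whichever differs from the outgroup's state, so for IV the derived state is 'absent', and for the remaining characters it is 'present'.
Only Eta and Zeta show the derived state 'present' for I, supporting them as a clade.
II (derived state 'present') is unique to Delta (autapomorphy; uninformative for grouping).
III: derived state 'present' in Delta, Eta, and Zeta only — synapomorphy for {Delta, Eta, Zeta}.
IV (derived state 'absent') is unique to Theta (autapomorphy; uninformative for grouping).
Only Delta, Eta, Theta, and Zeta show the derived state 'present' for V, supporting them as a clade.
Most parsimonious ingroup topology: (((Delta,(Zeta,Eta)),Theta),Beta).
Changes per character on this tree: I: 1; II: 1; III: 1; IV: 1; V: 1.
Total = 5.

5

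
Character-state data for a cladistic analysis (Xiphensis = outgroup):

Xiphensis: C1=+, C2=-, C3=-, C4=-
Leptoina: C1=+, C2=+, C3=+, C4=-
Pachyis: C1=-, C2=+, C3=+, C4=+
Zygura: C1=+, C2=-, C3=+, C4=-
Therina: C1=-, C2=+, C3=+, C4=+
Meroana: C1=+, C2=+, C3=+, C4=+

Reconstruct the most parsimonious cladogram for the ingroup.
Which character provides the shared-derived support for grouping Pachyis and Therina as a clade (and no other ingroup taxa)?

Character polarity is set by the outgroup: the derived state is whichever differs from the outgroup's state, so for C1 the derived state is '-', and for the remaining characters it is '+'.
C1: derived state '-' in Pachyis and Therina only — synapomorphy for {Pachyis, Therina}.
C2: derived state '+' in Leptoina, Meroana, Pachyis, and Therina only — synapomorphy for {Leptoina, Meroana, Pachyis, Therina}.
All ingroup taxa share the derived state '+' for C3; it defines the ingroup but does not resolve relationships within it.
C4: derived state '+' in Meroana, Pachyis, and Therina only — synapomorphy for {Meroana, Pachyis, Therina}.
Most parsimonious ingroup topology: ((Leptoina,((Pachyis,Therina),Meroana)),Zygura).
The clade {Pachyis, Therina} is supported by C1: its derived state '-' occurs in exactly those taxa and in no other taxon (including the outgroup).

C1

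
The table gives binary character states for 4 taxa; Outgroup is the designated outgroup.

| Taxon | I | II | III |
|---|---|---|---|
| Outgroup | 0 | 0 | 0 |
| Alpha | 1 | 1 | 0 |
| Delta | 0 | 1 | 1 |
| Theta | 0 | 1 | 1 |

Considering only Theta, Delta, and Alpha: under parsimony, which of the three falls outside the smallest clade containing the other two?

The outgroup has state '0' for every character, so '1' is the derived state throughout.
I: derived state '1' in Alpha only — an autapomorphy, so it tells us nothing about relationships among taxa.
II (derived state '1') is shared by all ingroup taxa — unites the whole ingroup.
III: derived state '1' in Delta and Theta only — synapomorphy for {Delta, Theta}.
Most parsimonious ingroup topology: (Alpha,(Delta,Theta)).
Theta and Delta share a more recent common ancestor with each other than either does with Alpha, so Alpha is the least closely related of the three.

Alpha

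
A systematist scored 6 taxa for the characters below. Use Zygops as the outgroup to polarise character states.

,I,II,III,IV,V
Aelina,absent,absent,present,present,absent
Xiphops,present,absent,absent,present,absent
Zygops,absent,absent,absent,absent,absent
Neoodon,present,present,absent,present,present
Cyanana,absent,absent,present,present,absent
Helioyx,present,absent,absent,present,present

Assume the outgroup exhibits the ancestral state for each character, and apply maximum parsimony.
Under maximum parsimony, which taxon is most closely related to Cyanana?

Aelina

The outgroup has state 'absent' for every character, so 'present' is the derived state throughout.
I: derived state 'present' in Helioyx, Neoodon, and Xiphops only — synapomorphy for {Helioyx, Neoodon, Xiphops}.
II (derived state 'present') is unique to Neoodon (autapomorphy; uninformative for grouping).
Only Aelina and Cyanana show the derived state 'present' for III, supporting them as a clade.
IV (derived state 'present') is shared by all ingroup taxa — unites the whole ingroup.
Only Helioyx and Neoodon show the derived state 'present' for V, supporting them as a clade.
Most parsimonious ingroup topology: ((Aelina,Cyanana),(Xiphops,(Helioyx,Neoodon))).
Cyanana and Aelina form a cherry on this tree, so they are sister taxa.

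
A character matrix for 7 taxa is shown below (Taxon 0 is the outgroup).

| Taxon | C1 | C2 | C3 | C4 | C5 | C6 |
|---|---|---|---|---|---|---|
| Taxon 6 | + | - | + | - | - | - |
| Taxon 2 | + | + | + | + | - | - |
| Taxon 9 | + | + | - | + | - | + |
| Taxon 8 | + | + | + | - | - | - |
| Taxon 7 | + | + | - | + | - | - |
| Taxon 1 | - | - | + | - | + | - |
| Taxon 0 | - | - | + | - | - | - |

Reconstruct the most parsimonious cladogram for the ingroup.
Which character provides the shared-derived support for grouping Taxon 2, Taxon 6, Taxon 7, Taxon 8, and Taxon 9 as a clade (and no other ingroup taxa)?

C1

Character polarity is set by the outgroup: the derived state is whichever differs from the outgroup's state, so for C3 the derived state is '-', and for the remaining characters it is '+'.
C1 (derived state '+') is shared by Taxon 2, Taxon 6, Taxon 7, Taxon 8, and Taxon 9 — a synapomorphy uniting that clade.
C2: derived state '+' in Taxon 2, Taxon 7, Taxon 8, and Taxon 9 only — synapomorphy for {Taxon 2, Taxon 7, Taxon 8, Taxon 9}.
C3: derived state '-' in Taxon 7 and Taxon 9 only — synapomorphy for {Taxon 7, Taxon 9}.
C4 (derived state '+') is shared by Taxon 2, Taxon 7, and Taxon 9 — a synapomorphy uniting that clade.
C5 (derived state '+') is unique to Taxon 1 (autapomorphy; uninformative for grouping).
C6: derived state '+' in Taxon 9 only — an autapomorphy, so it tells us nothing about relationships among taxa.
Most parsimonious ingroup topology: ((Taxon 6,((Taxon 2,(Taxon 7,Taxon 9)),Taxon 8)),Taxon 1).
The clade {Taxon 2, Taxon 6, Taxon 7, Taxon 8, Taxon 9} is supported by C1: its derived state '+' occurs in exactly those taxa and in no other taxon (including the outgroup).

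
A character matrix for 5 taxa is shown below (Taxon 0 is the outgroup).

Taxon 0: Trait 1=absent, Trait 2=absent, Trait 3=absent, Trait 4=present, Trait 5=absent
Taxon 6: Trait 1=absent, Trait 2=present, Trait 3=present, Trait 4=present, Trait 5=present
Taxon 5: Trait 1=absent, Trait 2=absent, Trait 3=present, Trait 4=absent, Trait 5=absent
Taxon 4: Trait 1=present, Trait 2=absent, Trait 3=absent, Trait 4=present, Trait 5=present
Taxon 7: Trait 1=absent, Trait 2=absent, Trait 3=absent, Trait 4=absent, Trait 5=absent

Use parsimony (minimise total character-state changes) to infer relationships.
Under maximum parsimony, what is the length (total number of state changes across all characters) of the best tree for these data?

Character polarity is set by the outgroup: the derived state is whichever differs from the outgroup's state, so for Trait 4 the derived state is 'absent', and for the remaining characters it is 'present'.
Trait 1 (derived state 'present') is unique to Taxon 4 (autapomorphy; uninformative for grouping).
Trait 2 (derived state 'present') is unique to Taxon 6 (autapomorphy; uninformative for grouping).
Trait 3 groups Taxon 5 and Taxon 6, which is incompatible with the clades supported by the remaining characters; treating it as convergent (homoplasy) costs fewer steps than any alternative tree.
Trait 4: derived state 'absent' in Taxon 5 and Taxon 7 only — synapomorphy for {Taxon 5, Taxon 7}.
Trait 5 (derived state 'present') is shared by Taxon 4 and Taxon 6 — a synapomorphy uniting that clade.
Most parsimonious ingroup topology: ((Taxon 6,Taxon 4),(Taxon 5,Taxon 7)).
Changes per character on this tree: Trait 1: 1; Trait 2: 1; Trait 3: 2; Trait 4: 1; Trait 5: 1.
Total = 6.

6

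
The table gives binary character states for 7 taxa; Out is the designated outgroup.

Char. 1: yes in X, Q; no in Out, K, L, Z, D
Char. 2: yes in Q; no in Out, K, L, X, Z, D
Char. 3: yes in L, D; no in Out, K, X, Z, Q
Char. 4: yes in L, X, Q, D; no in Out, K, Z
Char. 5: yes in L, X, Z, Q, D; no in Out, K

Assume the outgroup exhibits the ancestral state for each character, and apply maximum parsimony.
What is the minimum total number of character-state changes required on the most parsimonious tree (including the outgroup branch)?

The outgroup has state 'no' for every character, so 'yes' is the derived state throughout.
Char. 1: derived state 'yes' in Q and X only — synapomorphy for {Q, X}.
Char. 2: derived state 'yes' in Q only — an autapomorphy, so it tells us nothing about relationships among taxa.
Only D and L show the derived state 'yes' for Char. 3, supporting them as a clade.
Only D, L, Q, and X show the derived state 'yes' for Char. 4, supporting them as a clade.
Only D, L, Q, X, and Z show the derived state 'yes' for Char. 5, supporting them as a clade.
Most parsimonious ingroup topology: (K,(((L,D),(X,Q)),Z)).
Changes per character on this tree: Char. 1: 1; Char. 2: 1; Char. 3: 1; Char. 4: 1; Char. 5: 1.
Total = 5.

5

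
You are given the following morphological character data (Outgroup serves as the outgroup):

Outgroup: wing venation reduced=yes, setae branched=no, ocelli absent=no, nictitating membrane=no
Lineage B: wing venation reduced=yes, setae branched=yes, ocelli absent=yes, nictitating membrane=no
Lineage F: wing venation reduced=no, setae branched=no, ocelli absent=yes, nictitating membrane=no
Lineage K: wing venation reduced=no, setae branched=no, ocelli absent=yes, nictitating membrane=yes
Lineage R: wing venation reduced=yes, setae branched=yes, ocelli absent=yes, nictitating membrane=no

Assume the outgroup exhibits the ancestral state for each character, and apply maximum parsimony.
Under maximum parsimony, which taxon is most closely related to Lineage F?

Character polarity is set by the outgroup: the derived state is whichever differs from the outgroup's state, so for wing venation reduced the derived state is 'no', and for the remaining characters it is 'yes'.
wing venation reduced (derived state 'no') is shared by Lineage F and Lineage K — a synapomorphy uniting that clade.
setae branched (derived state 'yes') is shared by Lineage B and Lineage R — a synapomorphy uniting that clade.
ocelli absent (derived state 'yes') is shared by all ingroup taxa — unites the whole ingroup.
nictitating membrane: derived state 'yes' in Lineage K only — an autapomorphy, so it tells us nothing about relationships among taxa.
Most parsimonious ingroup topology: ((Lineage B,Lineage R),(Lineage F,Lineage K)).
Lineage F and Lineage K form a cherry on this tree, so they are sister taxa.

Lineage K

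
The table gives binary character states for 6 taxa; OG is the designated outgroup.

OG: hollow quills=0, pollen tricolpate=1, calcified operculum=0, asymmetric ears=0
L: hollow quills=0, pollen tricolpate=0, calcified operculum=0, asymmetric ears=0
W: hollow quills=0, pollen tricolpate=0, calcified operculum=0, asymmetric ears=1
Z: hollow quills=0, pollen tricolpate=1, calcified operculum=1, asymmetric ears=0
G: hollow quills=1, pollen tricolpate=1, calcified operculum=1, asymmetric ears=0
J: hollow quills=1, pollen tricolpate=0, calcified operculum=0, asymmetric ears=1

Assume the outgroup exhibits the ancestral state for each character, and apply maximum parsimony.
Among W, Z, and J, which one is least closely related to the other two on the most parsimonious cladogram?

Character polarity is set by the outgroup: the derived state is whichever differs from the outgroup's state, so for pollen tricolpate the derived state is '0', and for the remaining characters it is '1'.
hollow quills groups G and J, which is incompatible with the clades supported by the remaining characters; treating it as convergent (homoplasy) costs fewer steps than any alternative tree.
Only J, L, and W show the derived state '0' for pollen tricolpate, supporting them as a clade.
calcified operculum (derived state '1') is shared by G and Z — a synapomorphy uniting that clade.
Only J and W show the derived state '1' for asymmetric ears, supporting them as a clade.
Most parsimonious ingroup topology: ((L,(W,J)),(Z,G)).
W and J share a more recent common ancestor with each other than either does with Z, so Z is the least closely related of the three.

Z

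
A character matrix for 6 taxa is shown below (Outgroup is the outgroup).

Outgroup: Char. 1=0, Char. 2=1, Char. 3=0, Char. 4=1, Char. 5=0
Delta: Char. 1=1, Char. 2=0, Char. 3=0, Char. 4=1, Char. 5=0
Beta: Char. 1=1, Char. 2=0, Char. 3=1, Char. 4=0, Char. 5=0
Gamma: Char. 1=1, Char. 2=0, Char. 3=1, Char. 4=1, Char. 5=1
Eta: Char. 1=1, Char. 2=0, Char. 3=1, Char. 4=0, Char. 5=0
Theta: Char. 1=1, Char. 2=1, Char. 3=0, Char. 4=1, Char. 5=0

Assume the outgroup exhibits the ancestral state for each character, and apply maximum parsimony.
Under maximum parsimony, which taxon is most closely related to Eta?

Character polarity is set by the outgroup: the derived state is whichever differs from the outgroup's state, so for Char. 2, Char. 4 the derived state is '0', and for the remaining characters it is '1'.
All ingroup taxa share the derived state '1' for Char. 1; it defines the ingroup but does not resolve relationships within it.
Char. 2: derived state '0' in Beta, Delta, Eta, and Gamma only — synapomorphy for {Beta, Delta, Eta, Gamma}.
Only Beta, Eta, and Gamma show the derived state '1' for Char. 3, supporting them as a clade.
Char. 4 (derived state '0') is shared by Beta and Eta — a synapomorphy uniting that clade.
Char. 5 (derived state '1') is unique to Gamma (autapomorphy; uninformative for grouping).
Most parsimonious ingroup topology: ((Delta,((Beta,Eta),Gamma)),Theta).
Eta and Beta form a cherry on this tree, so they are sister taxa.

Beta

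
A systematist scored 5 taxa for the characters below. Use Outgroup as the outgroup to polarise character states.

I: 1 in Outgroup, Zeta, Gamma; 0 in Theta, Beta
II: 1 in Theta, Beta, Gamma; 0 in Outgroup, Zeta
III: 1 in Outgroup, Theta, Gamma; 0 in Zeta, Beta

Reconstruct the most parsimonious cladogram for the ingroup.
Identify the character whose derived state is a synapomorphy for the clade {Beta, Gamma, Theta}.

II

Character polarity is set by the outgroup: the derived state is whichever differs from the outgroup's state, so for I, III the derived state is '0', and for the remaining characters it is '1'.
Only Beta and Theta show the derived state '0' for I, supporting them as a clade.
II (derived state '1') is shared by Beta, Gamma, and Theta — a synapomorphy uniting that clade.
III (state '0') occurs in Beta and Zeta but conflicts with the nesting implied by the other characters — most parsimoniously interpreted as homoplasy.
Most parsimonious ingroup topology: (((Theta,Beta),Gamma),Zeta).
The clade {Beta, Gamma, Theta} is supported by II: its derived state '1' occurs in exactly those taxa and in no other taxon (including the outgroup).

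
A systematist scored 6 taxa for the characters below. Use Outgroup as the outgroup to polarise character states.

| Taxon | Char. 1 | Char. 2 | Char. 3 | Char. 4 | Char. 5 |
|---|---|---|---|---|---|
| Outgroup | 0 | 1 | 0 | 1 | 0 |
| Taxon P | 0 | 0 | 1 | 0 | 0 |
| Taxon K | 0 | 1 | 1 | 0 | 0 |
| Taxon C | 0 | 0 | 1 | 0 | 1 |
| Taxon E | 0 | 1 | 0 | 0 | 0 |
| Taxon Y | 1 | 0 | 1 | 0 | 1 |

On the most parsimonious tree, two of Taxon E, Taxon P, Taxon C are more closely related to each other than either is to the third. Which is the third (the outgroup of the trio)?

Character polarity is set by the outgroup: the derived state is whichever differs from the outgroup's state, so for Char. 2, Char. 4 the derived state is '0', and for the remaining characters it is '1'.
Char. 1: derived state '1' in Taxon Y only — an autapomorphy, so it tells us nothing about relationships among taxa.
Char. 2: derived state '0' in Taxon C, Taxon P, and Taxon Y only — synapomorphy for {Taxon C, Taxon P, Taxon Y}.
Only Taxon C, Taxon K, Taxon P, and Taxon Y show the derived state '1' for Char. 3, supporting them as a clade.
All ingroup taxa share the derived state '0' for Char. 4; it defines the ingroup but does not resolve relationships within it.
Char. 5: derived state '1' in Taxon C and Taxon Y only — synapomorphy for {Taxon C, Taxon Y}.
Most parsimonious ingroup topology: (((Taxon P,(Taxon C,Taxon Y)),Taxon K),Taxon E).
Taxon P and Taxon C share a more recent common ancestor with each other than either does with Taxon E, so Taxon E is the least closely related of the three.

Taxon E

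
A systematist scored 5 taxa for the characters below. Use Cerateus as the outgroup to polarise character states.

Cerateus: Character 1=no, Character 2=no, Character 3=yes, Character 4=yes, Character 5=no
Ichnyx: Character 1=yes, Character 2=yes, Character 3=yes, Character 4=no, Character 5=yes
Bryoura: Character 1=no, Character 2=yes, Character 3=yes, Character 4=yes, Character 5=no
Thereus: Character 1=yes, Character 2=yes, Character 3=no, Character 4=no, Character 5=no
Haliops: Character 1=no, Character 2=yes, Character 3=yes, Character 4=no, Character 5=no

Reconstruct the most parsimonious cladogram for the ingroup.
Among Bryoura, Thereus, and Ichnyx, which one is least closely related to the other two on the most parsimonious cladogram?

Character polarity is set by the outgroup: the derived state is whichever differs from the outgroup's state, so for Character 3, Character 4 the derived state is 'no', and for the remaining characters it is 'yes'.
Only Ichnyx and Thereus show the derived state 'yes' for Character 1, supporting them as a clade.
All ingroup taxa share the derived state 'yes' for Character 2; it defines the ingroup but does not resolve relationships within it.
Character 3: derived state 'no' in Thereus only — an autapomorphy, so it tells us nothing about relationships among taxa.
Character 4: derived state 'no' in Haliops, Ichnyx, and Thereus only — synapomorphy for {Haliops, Ichnyx, Thereus}.
Character 5 (derived state 'yes') is unique to Ichnyx (autapomorphy; uninformative for grouping).
Most parsimonious ingroup topology: (((Ichnyx,Thereus),Haliops),Bryoura).
Thereus and Ichnyx share a more recent common ancestor with each other than either does with Bryoura, so Bryoura is the least closely related of the three.

Bryoura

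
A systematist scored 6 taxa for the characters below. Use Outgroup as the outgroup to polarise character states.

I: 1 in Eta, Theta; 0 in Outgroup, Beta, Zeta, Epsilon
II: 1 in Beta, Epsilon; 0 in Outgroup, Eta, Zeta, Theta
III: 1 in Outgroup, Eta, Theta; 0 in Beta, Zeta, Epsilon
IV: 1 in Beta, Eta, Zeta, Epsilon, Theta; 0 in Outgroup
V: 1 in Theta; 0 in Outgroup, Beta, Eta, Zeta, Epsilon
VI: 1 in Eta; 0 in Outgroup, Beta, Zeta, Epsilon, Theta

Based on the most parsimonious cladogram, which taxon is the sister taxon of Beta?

Character polarity is set by the outgroup: the derived state is whichever differs from the outgroup's state, so for III the derived state is '0', and for the remaining characters it is '1'.
Only Eta and Theta show the derived state '1' for I, supporting them as a clade.
Only Beta and Epsilon show the derived state '1' for II, supporting them as a clade.
Only Beta, Epsilon, and Zeta show the derived state '0' for III, supporting them as a clade.
IV (derived state '1') is shared by all ingroup taxa — unites the whole ingroup.
V (derived state '1') is unique to Theta (autapomorphy; uninformative for grouping).
VI: derived state '1' in Eta only — an autapomorphy, so it tells us nothing about relationships among taxa.
Most parsimonious ingroup topology: (((Beta,Epsilon),Zeta),(Eta,Theta)).
Beta and Epsilon form a cherry on this tree, so they are sister taxa.

Epsilon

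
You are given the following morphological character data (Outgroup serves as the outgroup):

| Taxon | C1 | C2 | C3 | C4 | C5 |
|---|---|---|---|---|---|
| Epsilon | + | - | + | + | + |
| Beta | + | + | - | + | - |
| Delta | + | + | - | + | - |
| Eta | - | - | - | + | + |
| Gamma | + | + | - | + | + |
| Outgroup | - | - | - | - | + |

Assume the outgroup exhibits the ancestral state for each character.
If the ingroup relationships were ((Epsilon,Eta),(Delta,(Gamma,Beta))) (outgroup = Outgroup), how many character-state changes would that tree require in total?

Map each character onto ((Epsilon,Eta),(Delta,(Gamma,Beta))) (rooted by Outgroup) and count the minimum state changes it requires (Fitch parsimony):
C1: 2; C2: 1; C3: 1; C4: 1; C5: 2.
Total tree length = 7.

7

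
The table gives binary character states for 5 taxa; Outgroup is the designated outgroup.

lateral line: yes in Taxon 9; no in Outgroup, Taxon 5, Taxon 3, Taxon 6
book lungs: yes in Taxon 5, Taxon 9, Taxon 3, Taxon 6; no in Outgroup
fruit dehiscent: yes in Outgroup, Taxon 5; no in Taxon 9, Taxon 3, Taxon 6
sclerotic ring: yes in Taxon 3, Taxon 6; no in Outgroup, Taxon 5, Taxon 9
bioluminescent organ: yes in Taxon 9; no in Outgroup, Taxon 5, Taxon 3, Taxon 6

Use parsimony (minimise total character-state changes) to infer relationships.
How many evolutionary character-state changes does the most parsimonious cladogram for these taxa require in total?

5

Character polarity is set by the outgroup: the derived state is whichever differs from the outgroup's state, so for fruit dehiscent the derived state is 'no', and for the remaining characters it is 'yes'.
lateral line (derived state 'yes') is unique to Taxon 9 (autapomorphy; uninformative for grouping).
All ingroup taxa share the derived state 'yes' for book lungs; it defines the ingroup but does not resolve relationships within it.
fruit dehiscent (derived state 'no') is shared by Taxon 3, Taxon 6, and Taxon 9 — a synapomorphy uniting that clade.
Only Taxon 3 and Taxon 6 show the derived state 'yes' for sclerotic ring, supporting them as a clade.
bioluminescent organ: derived state 'yes' in Taxon 9 only — an autapomorphy, so it tells us nothing about relationships among taxa.
Most parsimonious ingroup topology: (Taxon 5,(Taxon 9,(Taxon 3,Taxon 6))).
Changes per character on this tree: lateral line: 1; book lungs: 1; fruit dehiscent: 1; sclerotic ring: 1; bioluminescent organ: 1.
Total = 5.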